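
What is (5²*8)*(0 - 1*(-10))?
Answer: 2000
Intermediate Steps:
(5²*8)*(0 - 1*(-10)) = (25*8)*(0 + 10) = 200*10 = 2000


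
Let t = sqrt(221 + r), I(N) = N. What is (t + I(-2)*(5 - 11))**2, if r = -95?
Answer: 270 + 72*sqrt(14) ≈ 539.40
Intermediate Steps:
t = 3*sqrt(14) (t = sqrt(221 - 95) = sqrt(126) = 3*sqrt(14) ≈ 11.225)
(t + I(-2)*(5 - 11))**2 = (3*sqrt(14) - 2*(5 - 11))**2 = (3*sqrt(14) - 2*(-6))**2 = (3*sqrt(14) + 12)**2 = (12 + 3*sqrt(14))**2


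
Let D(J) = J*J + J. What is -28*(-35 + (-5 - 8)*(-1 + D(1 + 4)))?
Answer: 11536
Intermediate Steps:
D(J) = J + J² (D(J) = J² + J = J + J²)
-28*(-35 + (-5 - 8)*(-1 + D(1 + 4))) = -28*(-35 + (-5 - 8)*(-1 + (1 + 4)*(1 + (1 + 4)))) = -28*(-35 - 13*(-1 + 5*(1 + 5))) = -28*(-35 - 13*(-1 + 5*6)) = -28*(-35 - 13*(-1 + 30)) = -28*(-35 - 13*29) = -28*(-35 - 377) = -28*(-412) = 11536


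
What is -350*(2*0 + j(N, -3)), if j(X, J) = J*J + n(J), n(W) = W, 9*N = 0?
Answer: -2100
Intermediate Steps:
N = 0 (N = (1/9)*0 = 0)
j(X, J) = J + J**2 (j(X, J) = J*J + J = J**2 + J = J + J**2)
-350*(2*0 + j(N, -3)) = -350*(2*0 - 3*(1 - 3)) = -350*(0 - 3*(-2)) = -350*(0 + 6) = -350*6 = -2100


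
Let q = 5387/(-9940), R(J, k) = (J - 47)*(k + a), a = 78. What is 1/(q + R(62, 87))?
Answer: 9940/24596113 ≈ 0.00040413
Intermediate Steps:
R(J, k) = (-47 + J)*(78 + k) (R(J, k) = (J - 47)*(k + 78) = (-47 + J)*(78 + k))
q = -5387/9940 (q = 5387*(-1/9940) = -5387/9940 ≈ -0.54195)
1/(q + R(62, 87)) = 1/(-5387/9940 + (-3666 - 47*87 + 78*62 + 62*87)) = 1/(-5387/9940 + (-3666 - 4089 + 4836 + 5394)) = 1/(-5387/9940 + 2475) = 1/(24596113/9940) = 9940/24596113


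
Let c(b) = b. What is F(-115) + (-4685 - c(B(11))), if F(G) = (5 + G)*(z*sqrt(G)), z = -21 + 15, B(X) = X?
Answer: -4696 + 660*I*sqrt(115) ≈ -4696.0 + 7077.7*I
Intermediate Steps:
z = -6
F(G) = -6*sqrt(G)*(5 + G) (F(G) = (5 + G)*(-6*sqrt(G)) = -6*sqrt(G)*(5 + G))
F(-115) + (-4685 - c(B(11))) = 6*sqrt(-115)*(-5 - 1*(-115)) + (-4685 - 1*11) = 6*(I*sqrt(115))*(-5 + 115) + (-4685 - 11) = 6*(I*sqrt(115))*110 - 4696 = 660*I*sqrt(115) - 4696 = -4696 + 660*I*sqrt(115)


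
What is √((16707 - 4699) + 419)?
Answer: 17*√43 ≈ 111.48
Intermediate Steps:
√((16707 - 4699) + 419) = √(12008 + 419) = √12427 = 17*√43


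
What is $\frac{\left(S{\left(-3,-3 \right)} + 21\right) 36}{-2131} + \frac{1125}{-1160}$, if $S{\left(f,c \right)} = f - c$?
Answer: $- \frac{654867}{494392} \approx -1.3246$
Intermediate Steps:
$\frac{\left(S{\left(-3,-3 \right)} + 21\right) 36}{-2131} + \frac{1125}{-1160} = \frac{\left(\left(-3 - -3\right) + 21\right) 36}{-2131} + \frac{1125}{-1160} = \left(\left(-3 + 3\right) + 21\right) 36 \left(- \frac{1}{2131}\right) + 1125 \left(- \frac{1}{1160}\right) = \left(0 + 21\right) 36 \left(- \frac{1}{2131}\right) - \frac{225}{232} = 21 \cdot 36 \left(- \frac{1}{2131}\right) - \frac{225}{232} = 756 \left(- \frac{1}{2131}\right) - \frac{225}{232} = - \frac{756}{2131} - \frac{225}{232} = - \frac{654867}{494392}$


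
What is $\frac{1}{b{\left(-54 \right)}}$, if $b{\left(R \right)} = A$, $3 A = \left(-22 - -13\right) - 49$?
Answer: $- \frac{3}{58} \approx -0.051724$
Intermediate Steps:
$A = - \frac{58}{3}$ ($A = \frac{\left(-22 - -13\right) - 49}{3} = \frac{\left(-22 + 13\right) - 49}{3} = \frac{-9 - 49}{3} = \frac{1}{3} \left(-58\right) = - \frac{58}{3} \approx -19.333$)
$b{\left(R \right)} = - \frac{58}{3}$
$\frac{1}{b{\left(-54 \right)}} = \frac{1}{- \frac{58}{3}} = - \frac{3}{58}$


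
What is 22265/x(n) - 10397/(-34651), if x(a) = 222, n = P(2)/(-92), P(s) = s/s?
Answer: 773812649/7692522 ≈ 100.59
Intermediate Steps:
P(s) = 1
n = -1/92 (n = 1/(-92) = 1*(-1/92) = -1/92 ≈ -0.010870)
22265/x(n) - 10397/(-34651) = 22265/222 - 10397/(-34651) = 22265*(1/222) - 10397*(-1/34651) = 22265/222 + 10397/34651 = 773812649/7692522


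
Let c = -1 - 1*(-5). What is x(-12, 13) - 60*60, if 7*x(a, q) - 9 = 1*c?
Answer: -25187/7 ≈ -3598.1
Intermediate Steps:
c = 4 (c = -1 + 5 = 4)
x(a, q) = 13/7 (x(a, q) = 9/7 + (1*4)/7 = 9/7 + (⅐)*4 = 9/7 + 4/7 = 13/7)
x(-12, 13) - 60*60 = 13/7 - 60*60 = 13/7 - 3600 = -25187/7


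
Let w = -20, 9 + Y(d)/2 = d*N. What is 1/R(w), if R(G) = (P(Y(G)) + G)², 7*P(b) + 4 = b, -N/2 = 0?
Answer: 49/26244 ≈ 0.0018671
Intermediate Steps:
N = 0 (N = -2*0 = 0)
Y(d) = -18 (Y(d) = -18 + 2*(d*0) = -18 + 2*0 = -18 + 0 = -18)
P(b) = -4/7 + b/7
R(G) = (-22/7 + G)² (R(G) = ((-4/7 + (⅐)*(-18)) + G)² = ((-4/7 - 18/7) + G)² = (-22/7 + G)²)
1/R(w) = 1/((-22 + 7*(-20))²/49) = 1/((-22 - 140)²/49) = 1/((1/49)*(-162)²) = 1/((1/49)*26244) = 1/(26244/49) = 49/26244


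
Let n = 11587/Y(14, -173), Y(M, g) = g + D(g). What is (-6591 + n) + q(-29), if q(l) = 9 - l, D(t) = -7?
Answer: -1191127/180 ≈ -6617.4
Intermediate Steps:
Y(M, g) = -7 + g (Y(M, g) = g - 7 = -7 + g)
n = -11587/180 (n = 11587/(-7 - 173) = 11587/(-180) = 11587*(-1/180) = -11587/180 ≈ -64.372)
(-6591 + n) + q(-29) = (-6591 - 11587/180) + (9 - 1*(-29)) = -1197967/180 + (9 + 29) = -1197967/180 + 38 = -1191127/180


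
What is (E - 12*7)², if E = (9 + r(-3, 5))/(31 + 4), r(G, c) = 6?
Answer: 342225/49 ≈ 6984.2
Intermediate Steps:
E = 3/7 (E = (9 + 6)/(31 + 4) = 15/35 = 15*(1/35) = 3/7 ≈ 0.42857)
(E - 12*7)² = (3/7 - 12*7)² = (3/7 - 84)² = (-585/7)² = 342225/49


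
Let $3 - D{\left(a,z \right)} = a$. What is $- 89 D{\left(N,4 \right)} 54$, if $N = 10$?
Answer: $33642$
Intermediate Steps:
$D{\left(a,z \right)} = 3 - a$
$- 89 D{\left(N,4 \right)} 54 = - 89 \left(3 - 10\right) 54 = \left(-89\right) \left(-7\right) 54 = 623 \cdot 54 = 33642$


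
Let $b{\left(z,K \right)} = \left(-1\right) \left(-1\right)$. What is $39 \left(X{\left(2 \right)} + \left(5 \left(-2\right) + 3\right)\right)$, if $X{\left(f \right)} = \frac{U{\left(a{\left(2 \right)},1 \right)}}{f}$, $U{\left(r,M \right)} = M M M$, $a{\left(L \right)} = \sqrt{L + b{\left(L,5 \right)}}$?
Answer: $- \frac{507}{2} \approx -253.5$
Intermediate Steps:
$b{\left(z,K \right)} = 1$
$a{\left(L \right)} = \sqrt{1 + L}$ ($a{\left(L \right)} = \sqrt{L + 1} = \sqrt{1 + L}$)
$U{\left(r,M \right)} = M^{3}$ ($U{\left(r,M \right)} = M^{2} M = M^{3}$)
$X{\left(f \right)} = \frac{1}{f}$ ($X{\left(f \right)} = \frac{1^{3}}{f} = 1 \frac{1}{f} = \frac{1}{f}$)
$39 \left(X{\left(2 \right)} + \left(5 \left(-2\right) + 3\right)\right) = 39 \left(\frac{1}{2} + \left(5 \left(-2\right) + 3\right)\right) = 39 \left(\frac{1}{2} + \left(-10 + 3\right)\right) = 39 \left(\frac{1}{2} - 7\right) = 39 \left(- \frac{13}{2}\right) = - \frac{507}{2}$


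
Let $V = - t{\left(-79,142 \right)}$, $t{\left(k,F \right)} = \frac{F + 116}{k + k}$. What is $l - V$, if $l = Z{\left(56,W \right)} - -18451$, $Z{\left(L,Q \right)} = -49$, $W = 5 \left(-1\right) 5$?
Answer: $\frac{1453629}{79} \approx 18400.0$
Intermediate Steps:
$W = -25$ ($W = \left(-5\right) 5 = -25$)
$t{\left(k,F \right)} = \frac{116 + F}{2 k}$
$V = \frac{129}{79}$ ($V = - \frac{116 + 142}{2 \left(-79\right)} = - \frac{\left(-1\right) 258}{2 \cdot 79} = \left(-1\right) \left(- \frac{129}{79}\right) = \frac{129}{79} \approx 1.6329$)
$l = 18402$ ($l = -49 - -18451 = -49 + 18451 = 18402$)
$l - V = 18402 - \frac{129}{79} = \frac{1453629}{79}$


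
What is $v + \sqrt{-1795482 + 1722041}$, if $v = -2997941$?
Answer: $-2997941 + 271 i \approx -2.9979 \cdot 10^{6} + 271.0 i$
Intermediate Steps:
$v + \sqrt{-1795482 + 1722041} = -2997941 + \sqrt{-1795482 + 1722041} = -2997941 + \sqrt{-73441} = -2997941 + 271 i$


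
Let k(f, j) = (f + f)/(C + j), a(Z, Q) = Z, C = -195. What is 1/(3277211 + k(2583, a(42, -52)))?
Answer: 17/55712013 ≈ 3.0514e-7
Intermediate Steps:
k(f, j) = 2*f/(-195 + j) (k(f, j) = (f + f)/(-195 + j) = (2*f)/(-195 + j) = 2*f/(-195 + j))
1/(3277211 + k(2583, a(42, -52))) = 1/(3277211 + 2*2583/(-195 + 42)) = 1/(3277211 + 2*2583/(-153)) = 1/(3277211 + 2*2583*(-1/153)) = 1/(3277211 - 574/17) = 1/(55712013/17) = 17/55712013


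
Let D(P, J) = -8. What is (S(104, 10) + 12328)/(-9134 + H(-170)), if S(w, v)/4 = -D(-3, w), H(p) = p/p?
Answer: -12360/9133 ≈ -1.3533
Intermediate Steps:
H(p) = 1
S(w, v) = 32 (S(w, v) = 4*(-1*(-8)) = 4*8 = 32)
(S(104, 10) + 12328)/(-9134 + H(-170)) = (32 + 12328)/(-9134 + 1) = 12360/(-9133) = 12360*(-1/9133) = -12360/9133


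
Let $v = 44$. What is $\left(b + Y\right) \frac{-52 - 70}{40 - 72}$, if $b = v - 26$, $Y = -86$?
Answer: $- \frac{1037}{4} \approx -259.25$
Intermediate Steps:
$b = 18$ ($b = 44 - 26 = 18$)
$\left(b + Y\right) \frac{-52 - 70}{40 - 72} = \left(18 - 86\right) \frac{-52 - 70}{40 - 72} = - 68 \left(- \frac{122}{-32}\right) = - 68 \left(\left(-122\right) \left(- \frac{1}{32}\right)\right) = \left(-68\right) \frac{61}{16} = - \frac{1037}{4}$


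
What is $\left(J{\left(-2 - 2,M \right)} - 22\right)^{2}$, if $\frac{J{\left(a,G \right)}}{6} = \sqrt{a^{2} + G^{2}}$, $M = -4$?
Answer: $1636 - 1056 \sqrt{2} \approx 142.59$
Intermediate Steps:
$J{\left(a,G \right)} = 6 \sqrt{G^{2} + a^{2}}$ ($J{\left(a,G \right)} = 6 \sqrt{a^{2} + G^{2}} = 6 \sqrt{G^{2} + a^{2}}$)
$\left(J{\left(-2 - 2,M \right)} - 22\right)^{2} = \left(6 \sqrt{\left(-4\right)^{2} + \left(-2 - 2\right)^{2}} - 22\right)^{2} = \left(6 \sqrt{16 + \left(-4\right)^{2}} - 22\right)^{2} = \left(6 \sqrt{16 + 16} - 22\right)^{2} = \left(6 \sqrt{32} - 22\right)^{2} = \left(6 \cdot 4 \sqrt{2} - 22\right)^{2} = \left(24 \sqrt{2} - 22\right)^{2} = \left(-22 + 24 \sqrt{2}\right)^{2}$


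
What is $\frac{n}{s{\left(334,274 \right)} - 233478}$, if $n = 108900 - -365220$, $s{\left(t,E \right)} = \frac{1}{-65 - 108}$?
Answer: $- \frac{16404552}{8078339} \approx -2.0307$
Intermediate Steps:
$s{\left(t,E \right)} = - \frac{1}{173}$ ($s{\left(t,E \right)} = \frac{1}{-173} = - \frac{1}{173}$)
$n = 474120$ ($n = 108900 + 365220 = 474120$)
$\frac{n}{s{\left(334,274 \right)} - 233478} = \frac{474120}{- \frac{1}{173} - 233478} = \frac{474120}{- \frac{40391695}{173}} = 474120 \left(- \frac{173}{40391695}\right) = - \frac{16404552}{8078339}$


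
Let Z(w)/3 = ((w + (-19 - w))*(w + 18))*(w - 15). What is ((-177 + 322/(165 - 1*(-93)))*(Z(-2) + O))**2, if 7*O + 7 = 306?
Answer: 6087696327005153536/815409 ≈ 7.4658e+12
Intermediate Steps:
Z(w) = 3*(-342 - 19*w)*(-15 + w) (Z(w) = 3*(((w + (-19 - w))*(w + 18))*(w - 15)) = 3*((-19*(18 + w))*(-15 + w)) = 3*((-342 - 19*w)*(-15 + w)) = 3*(-342 - 19*w)*(-15 + w))
O = 299/7 (O = -1 + (1/7)*306 = -1 + 306/7 = 299/7 ≈ 42.714)
((-177 + 322/(165 - 1*(-93)))*(Z(-2) + O))**2 = ((-177 + 322/(165 - 1*(-93)))*((15390 - 171*(-2) - 57*(-2)**2) + 299/7))**2 = ((-177 + 322/(165 + 93))*((15390 + 342 - 57*4) + 299/7))**2 = ((-177 + 322/258)*((15390 + 342 - 228) + 299/7))**2 = ((-177 + 322*(1/258))*(15504 + 299/7))**2 = ((-177 + 161/129)*(108827/7))**2 = (-22672/129*108827/7)**2 = (-2467325744/903)**2 = 6087696327005153536/815409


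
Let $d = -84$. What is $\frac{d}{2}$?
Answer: $-42$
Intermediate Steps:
$\frac{d}{2} = - \frac{84}{2} = \left(-84\right) \frac{1}{2} = -42$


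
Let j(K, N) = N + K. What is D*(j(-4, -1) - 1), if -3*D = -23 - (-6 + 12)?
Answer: -58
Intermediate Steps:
D = 29/3 (D = -(-23 - (-6 + 12))/3 = -(-23 - 1*6)/3 = -(-23 - 6)/3 = -⅓*(-29) = 29/3 ≈ 9.6667)
j(K, N) = K + N
D*(j(-4, -1) - 1) = 29*((-4 - 1) - 1)/3 = 29*(-5 - 1)/3 = (29/3)*(-6) = -58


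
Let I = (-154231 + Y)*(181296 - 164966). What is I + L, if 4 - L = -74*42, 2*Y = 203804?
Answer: -854529458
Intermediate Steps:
Y = 101902 (Y = (½)*203804 = 101902)
L = 3112 (L = 4 - (-74)*42 = 4 - 1*(-3108) = 4 + 3108 = 3112)
I = -854532570 (I = (-154231 + 101902)*(181296 - 164966) = -52329*16330 = -854532570)
I + L = -854532570 + 3112 = -854529458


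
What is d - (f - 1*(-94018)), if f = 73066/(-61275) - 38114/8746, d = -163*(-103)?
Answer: -20692453866382/267955575 ≈ -77224.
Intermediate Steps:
d = 16789
f = -1487235293/267955575 (f = 73066*(-1/61275) - 38114*1/8746 = -73066/61275 - 19057/4373 = -1487235293/267955575 ≈ -5.5503)
d - (f - 1*(-94018)) = 16789 - (-1487235293/267955575 - 1*(-94018)) = 16789 - (-1487235293/267955575 + 94018) = 16789 - 1*25191160015057/267955575 = 16789 - 25191160015057/267955575 = -20692453866382/267955575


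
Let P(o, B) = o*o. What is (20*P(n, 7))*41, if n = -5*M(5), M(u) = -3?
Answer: 184500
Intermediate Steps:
n = 15 (n = -5*(-3) = 15)
P(o, B) = o²
(20*P(n, 7))*41 = (20*15²)*41 = (20*225)*41 = 4500*41 = 184500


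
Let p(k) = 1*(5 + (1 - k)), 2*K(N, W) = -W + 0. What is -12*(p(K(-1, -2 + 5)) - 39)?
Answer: 378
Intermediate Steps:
K(N, W) = -W/2 (K(N, W) = (-W + 0)/2 = (-W)/2 = -W/2)
p(k) = 6 - k (p(k) = 1*(6 - k) = 6 - k)
-12*(p(K(-1, -2 + 5)) - 39) = -12*((6 - (-1)*(-2 + 5)/2) - 39) = -12*((6 - (-1)*3/2) - 39) = -12*((6 - 1*(-3/2)) - 39) = -12*((6 + 3/2) - 39) = -12*(15/2 - 39) = -12*(-63/2) = 378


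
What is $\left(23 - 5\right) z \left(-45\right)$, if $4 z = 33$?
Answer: $- \frac{13365}{2} \approx -6682.5$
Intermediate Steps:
$z = \frac{33}{4}$ ($z = \frac{1}{4} \cdot 33 = \frac{33}{4} \approx 8.25$)
$\left(23 - 5\right) z \left(-45\right) = \left(23 - 5\right) \frac{33}{4} \left(-45\right) = 18 \cdot \frac{33}{4} \left(-45\right) = \frac{297}{2} \left(-45\right) = - \frac{13365}{2}$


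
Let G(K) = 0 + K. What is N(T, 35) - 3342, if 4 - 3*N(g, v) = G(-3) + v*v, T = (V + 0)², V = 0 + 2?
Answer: -3748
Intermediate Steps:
V = 2
G(K) = K
T = 4 (T = (2 + 0)² = 2² = 4)
N(g, v) = 7/3 - v²/3 (N(g, v) = 4/3 - (-3 + v*v)/3 = 4/3 - (-3 + v²)/3 = 4/3 + (1 - v²/3) = 7/3 - v²/3)
N(T, 35) - 3342 = (7/3 - ⅓*35²) - 3342 = (7/3 - ⅓*1225) - 3342 = (7/3 - 1225/3) - 3342 = -406 - 3342 = -3748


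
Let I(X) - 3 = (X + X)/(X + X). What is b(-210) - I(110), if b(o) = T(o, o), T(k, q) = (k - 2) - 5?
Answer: -221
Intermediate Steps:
T(k, q) = -7 + k (T(k, q) = (-2 + k) - 5 = -7 + k)
b(o) = -7 + o
I(X) = 4 (I(X) = 3 + (X + X)/(X + X) = 3 + (2*X)/((2*X)) = 3 + (2*X)*(1/(2*X)) = 3 + 1 = 4)
b(-210) - I(110) = (-7 - 210) - 1*4 = -217 - 4 = -221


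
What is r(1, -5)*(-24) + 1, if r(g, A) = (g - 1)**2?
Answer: 1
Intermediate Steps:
r(g, A) = (-1 + g)**2
r(1, -5)*(-24) + 1 = (-1 + 1)**2*(-24) + 1 = 0**2*(-24) + 1 = 0*(-24) + 1 = 0 + 1 = 1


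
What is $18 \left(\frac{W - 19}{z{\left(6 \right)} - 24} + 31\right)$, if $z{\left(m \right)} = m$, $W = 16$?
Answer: $561$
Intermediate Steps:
$18 \left(\frac{W - 19}{z{\left(6 \right)} - 24} + 31\right) = 18 \left(\frac{16 - 19}{6 - 24} + 31\right) = 18 \left(- \frac{3}{-18} + 31\right) = 18 \left(\left(-3\right) \left(- \frac{1}{18}\right) + 31\right) = 18 \left(\frac{1}{6} + 31\right) = 18 \cdot \frac{187}{6} = 561$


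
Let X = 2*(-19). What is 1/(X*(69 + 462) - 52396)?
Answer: -1/72574 ≈ -1.3779e-5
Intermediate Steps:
X = -38
1/(X*(69 + 462) - 52396) = 1/(-38*(69 + 462) - 52396) = 1/(-38*531 - 52396) = 1/(-20178 - 52396) = 1/(-72574) = -1/72574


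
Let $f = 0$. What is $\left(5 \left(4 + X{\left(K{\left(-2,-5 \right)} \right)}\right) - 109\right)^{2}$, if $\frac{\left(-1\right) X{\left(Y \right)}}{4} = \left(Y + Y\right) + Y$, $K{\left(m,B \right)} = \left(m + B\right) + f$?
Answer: $109561$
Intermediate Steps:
$K{\left(m,B \right)} = B + m$ ($K{\left(m,B \right)} = \left(m + B\right) + 0 = \left(B + m\right) + 0 = B + m$)
$X{\left(Y \right)} = - 12 Y$ ($X{\left(Y \right)} = - 4 \left(\left(Y + Y\right) + Y\right) = - 4 \left(2 Y + Y\right) = - 4 \cdot 3 Y = - 12 Y$)
$\left(5 \left(4 + X{\left(K{\left(-2,-5 \right)} \right)}\right) - 109\right)^{2} = \left(5 \left(4 - 12 \left(-5 - 2\right)\right) - 109\right)^{2} = \left(5 \left(4 - -84\right) - 109\right)^{2} = \left(5 \left(4 + 84\right) - 109\right)^{2} = \left(5 \cdot 88 - 109\right)^{2} = \left(440 - 109\right)^{2} = 331^{2} = 109561$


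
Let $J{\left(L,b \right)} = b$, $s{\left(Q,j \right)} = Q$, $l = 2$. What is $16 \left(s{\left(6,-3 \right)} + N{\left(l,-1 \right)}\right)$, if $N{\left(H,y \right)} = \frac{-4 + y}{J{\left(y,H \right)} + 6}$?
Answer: $86$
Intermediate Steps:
$N{\left(H,y \right)} = \frac{-4 + y}{6 + H}$ ($N{\left(H,y \right)} = \frac{-4 + y}{H + 6} = \frac{-4 + y}{6 + H}$)
$16 \left(s{\left(6,-3 \right)} + N{\left(l,-1 \right)}\right) = 16 \left(6 + \frac{-4 - 1}{6 + 2}\right) = 16 \left(6 + \frac{1}{8} \left(-5\right)\right) = 16 \left(6 - \frac{5}{8}\right) = 16 \cdot \frac{43}{8} = 86$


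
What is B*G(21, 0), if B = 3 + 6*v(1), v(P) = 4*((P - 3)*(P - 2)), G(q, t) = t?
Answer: 0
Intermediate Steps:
v(P) = 4*(-3 + P)*(-2 + P) (v(P) = 4*((-3 + P)*(-2 + P)) = 4*(-3 + P)*(-2 + P))
B = 51 (B = 3 + 6*(24 - 20*1 + 4*1²) = 3 + 6*(24 - 20 + 4*1) = 3 + 6*(24 - 20 + 4) = 3 + 6*8 = 3 + 48 = 51)
B*G(21, 0) = 51*0 = 0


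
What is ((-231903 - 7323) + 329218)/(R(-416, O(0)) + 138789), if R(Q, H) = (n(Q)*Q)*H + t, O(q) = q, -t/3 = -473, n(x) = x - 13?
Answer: 11249/17526 ≈ 0.64185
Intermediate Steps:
n(x) = -13 + x
t = 1419 (t = -3*(-473) = 1419)
R(Q, H) = 1419 + H*Q*(-13 + Q) (R(Q, H) = ((-13 + Q)*Q)*H + 1419 = (Q*(-13 + Q))*H + 1419 = H*Q*(-13 + Q) + 1419 = 1419 + H*Q*(-13 + Q))
((-231903 - 7323) + 329218)/(R(-416, O(0)) + 138789) = ((-231903 - 7323) + 329218)/((1419 + 0*(-416)*(-13 - 416)) + 138789) = (-239226 + 329218)/((1419 + 0*(-416)*(-429)) + 138789) = 89992/((1419 + 0) + 138789) = 89992/(1419 + 138789) = 89992/140208 = 89992*(1/140208) = 11249/17526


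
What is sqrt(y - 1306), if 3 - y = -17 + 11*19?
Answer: I*sqrt(1495) ≈ 38.665*I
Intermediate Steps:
y = -189 (y = 3 - (-17 + 11*19) = 3 - (-17 + 209) = 3 - 1*192 = 3 - 192 = -189)
sqrt(y - 1306) = sqrt(-189 - 1306) = sqrt(-1495) = I*sqrt(1495)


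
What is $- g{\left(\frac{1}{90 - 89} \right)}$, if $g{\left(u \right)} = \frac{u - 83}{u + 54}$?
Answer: $\frac{82}{55} \approx 1.4909$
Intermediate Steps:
$g{\left(u \right)} = \frac{-83 + u}{54 + u}$
$- g{\left(\frac{1}{90 - 89} \right)} = - \frac{-83 + \frac{1}{90 - 89}}{54 + \frac{1}{90 - 89}} = - \frac{-83 + 1^{-1}}{54 + 1^{-1}} = - \frac{-83 + 1}{54 + 1} = - \frac{-82}{55} = \left(-1\right) \left(- \frac{82}{55}\right) = \frac{82}{55}$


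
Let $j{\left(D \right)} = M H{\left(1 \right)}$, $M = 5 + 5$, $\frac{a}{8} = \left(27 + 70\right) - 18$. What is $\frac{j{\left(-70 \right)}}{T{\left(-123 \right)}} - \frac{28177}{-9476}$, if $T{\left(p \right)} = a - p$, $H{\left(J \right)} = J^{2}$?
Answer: $\frac{4273679}{1430876} \approx 2.9868$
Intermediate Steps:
$a = 632$ ($a = 8 \left(\left(27 + 70\right) - 18\right) = 8 \left(97 - 18\right) = 8 \cdot 79 = 632$)
$M = 10$
$T{\left(p \right)} = 632 - p$
$j{\left(D \right)} = 10$ ($j{\left(D \right)} = 10 \cdot 1^{2} = 10 \cdot 1 = 10$)
$\frac{j{\left(-70 \right)}}{T{\left(-123 \right)}} - \frac{28177}{-9476} = \frac{10}{632 - -123} - \frac{28177}{-9476} = \frac{10}{632 + 123} - - \frac{28177}{9476} = \frac{10}{755} + \frac{28177}{9476} = 10 \cdot \frac{1}{755} + \frac{28177}{9476} = \frac{2}{151} + \frac{28177}{9476} = \frac{4273679}{1430876}$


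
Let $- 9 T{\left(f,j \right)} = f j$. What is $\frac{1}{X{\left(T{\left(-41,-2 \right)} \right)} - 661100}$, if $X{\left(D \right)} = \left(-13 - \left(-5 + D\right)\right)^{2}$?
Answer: $- \frac{81}{53549000} \approx -1.5126 \cdot 10^{-6}$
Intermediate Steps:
$T{\left(f,j \right)} = - \frac{f j}{9}$
$X{\left(D \right)} = \left(-8 - D\right)^{2}$
$\frac{1}{X{\left(T{\left(-41,-2 \right)} \right)} - 661100} = \frac{1}{\left(8 - \left(- \frac{41}{9}\right) \left(-2\right)\right)^{2} - 661100} = \frac{1}{\left(8 - \frac{82}{9}\right)^{2} - 661100} = \frac{1}{\left(- \frac{10}{9}\right)^{2} - 661100} = \frac{1}{\frac{100}{81} - 661100} = \frac{1}{- \frac{53549000}{81}} = - \frac{81}{53549000}$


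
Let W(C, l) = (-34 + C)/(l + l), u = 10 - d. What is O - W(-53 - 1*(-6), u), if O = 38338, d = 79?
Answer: 1763521/46 ≈ 38337.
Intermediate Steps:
u = -69 (u = 10 - 1*79 = 10 - 79 = -69)
W(C, l) = (-34 + C)/(2*l) (W(C, l) = (-34 + C)/((2*l)) = (-34 + C)*(1/(2*l)) = (-34 + C)/(2*l))
O - W(-53 - 1*(-6), u) = 38338 - (-34 + (-53 - 1*(-6)))/(2*(-69)) = 38338 - (-1)*(-34 + (-53 + 6))/(2*69) = 38338 - (-1)*(-34 - 47)/(2*69) = 38338 - (-1)*(-81)/(2*69) = 38338 - 1*27/46 = 38338 - 27/46 = 1763521/46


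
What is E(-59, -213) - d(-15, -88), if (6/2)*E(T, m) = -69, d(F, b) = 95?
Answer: -118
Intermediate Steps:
E(T, m) = -23 (E(T, m) = (⅓)*(-69) = -23)
E(-59, -213) - d(-15, -88) = -23 - 1*95 = -23 - 95 = -118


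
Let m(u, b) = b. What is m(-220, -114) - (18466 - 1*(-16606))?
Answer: -35186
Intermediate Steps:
m(-220, -114) - (18466 - 1*(-16606)) = -114 - (18466 - 1*(-16606)) = -114 - (18466 + 16606) = -114 - 1*35072 = -114 - 35072 = -35186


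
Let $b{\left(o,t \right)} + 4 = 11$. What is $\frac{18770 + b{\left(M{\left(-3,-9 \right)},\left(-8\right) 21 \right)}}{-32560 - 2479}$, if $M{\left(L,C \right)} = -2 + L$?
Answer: $- \frac{18777}{35039} \approx -0.53589$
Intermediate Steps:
$b{\left(o,t \right)} = 7$ ($b{\left(o,t \right)} = -4 + 11 = 7$)
$\frac{18770 + b{\left(M{\left(-3,-9 \right)},\left(-8\right) 21 \right)}}{-32560 - 2479} = \frac{18770 + 7}{-32560 - 2479} = \frac{18777}{-35039} = 18777 \left(- \frac{1}{35039}\right) = - \frac{18777}{35039}$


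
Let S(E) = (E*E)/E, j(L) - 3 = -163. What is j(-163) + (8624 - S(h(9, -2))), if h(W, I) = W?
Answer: 8455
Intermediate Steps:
j(L) = -160 (j(L) = 3 - 163 = -160)
S(E) = E (S(E) = E**2/E = E)
j(-163) + (8624 - S(h(9, -2))) = -160 + (8624 - 1*9) = -160 + (8624 - 9) = -160 + 8615 = 8455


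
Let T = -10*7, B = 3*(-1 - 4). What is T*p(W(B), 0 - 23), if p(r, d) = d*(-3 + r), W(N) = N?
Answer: -28980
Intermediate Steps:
B = -15 (B = 3*(-5) = -15)
T = -70
T*p(W(B), 0 - 23) = -70*(0 - 23)*(-3 - 15) = -(-1610)*(-18) = -70*414 = -28980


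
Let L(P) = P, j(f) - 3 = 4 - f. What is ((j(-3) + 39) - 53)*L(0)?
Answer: 0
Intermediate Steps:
j(f) = 7 - f (j(f) = 3 + (4 - f) = 7 - f)
((j(-3) + 39) - 53)*L(0) = (((7 - 1*(-3)) + 39) - 53)*0 = (((7 + 3) + 39) - 53)*0 = ((10 + 39) - 53)*0 = (49 - 53)*0 = -4*0 = 0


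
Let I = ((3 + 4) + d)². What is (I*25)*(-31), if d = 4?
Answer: -93775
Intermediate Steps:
I = 121 (I = ((3 + 4) + 4)² = (7 + 4)² = 11² = 121)
(I*25)*(-31) = (121*25)*(-31) = 3025*(-31) = -93775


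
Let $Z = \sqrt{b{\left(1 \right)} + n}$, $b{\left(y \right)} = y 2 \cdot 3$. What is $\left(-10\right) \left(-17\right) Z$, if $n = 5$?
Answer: $170 \sqrt{11} \approx 563.83$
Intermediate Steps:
$b{\left(y \right)} = 6 y$ ($b{\left(y \right)} = 2 y 3 = 6 y$)
$Z = \sqrt{11}$ ($Z = \sqrt{6 \cdot 1 + 5} = \sqrt{6 + 5} = \sqrt{11} \approx 3.3166$)
$\left(-10\right) \left(-17\right) Z = \left(-10\right) \left(-17\right) \sqrt{11} = 170 \sqrt{11}$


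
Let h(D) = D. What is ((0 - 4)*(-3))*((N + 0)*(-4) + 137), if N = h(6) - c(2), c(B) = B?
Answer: 1452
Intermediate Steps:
N = 4 (N = 6 - 1*2 = 6 - 2 = 4)
((0 - 4)*(-3))*((N + 0)*(-4) + 137) = ((0 - 4)*(-3))*((4 + 0)*(-4) + 137) = (-4*(-3))*(4*(-4) + 137) = 12*(-16 + 137) = 12*121 = 1452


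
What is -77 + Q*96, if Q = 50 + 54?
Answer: 9907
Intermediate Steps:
Q = 104
-77 + Q*96 = -77 + 104*96 = -77 + 9984 = 9907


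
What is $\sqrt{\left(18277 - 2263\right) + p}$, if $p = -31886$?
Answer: $16 i \sqrt{62} \approx 125.98 i$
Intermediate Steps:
$\sqrt{\left(18277 - 2263\right) + p} = \sqrt{\left(18277 - 2263\right) - 31886} = \sqrt{16014 - 31886} = \sqrt{-15872} = 16 i \sqrt{62}$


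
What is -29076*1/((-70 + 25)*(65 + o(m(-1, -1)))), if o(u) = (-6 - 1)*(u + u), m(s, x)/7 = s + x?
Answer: 9692/3915 ≈ 2.4756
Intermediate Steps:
m(s, x) = 7*s + 7*x (m(s, x) = 7*(s + x) = 7*s + 7*x)
o(u) = -14*u
-29076*1/((-70 + 25)*(65 + o(m(-1, -1)))) = -29076*1/((-70 + 25)*(65 - 14*(7*(-1) + 7*(-1)))) = -29076*(-1/(45*(65 - 14*(-7 - 7)))) = -29076*(-1/(45*(65 - 14*(-14)))) = -29076*(-1/(45*(65 + 196))) = -29076/(261*(-45)) = -29076/(-11745) = -29076*(-1/11745) = 9692/3915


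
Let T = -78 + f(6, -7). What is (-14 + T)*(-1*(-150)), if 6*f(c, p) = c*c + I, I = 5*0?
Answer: -12900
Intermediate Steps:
I = 0
f(c, p) = c²/6 (f(c, p) = (c*c + 0)/6 = (c² + 0)/6 = c²/6)
T = -72 (T = -78 + (⅙)*6² = -78 + (⅙)*36 = -78 + 6 = -72)
(-14 + T)*(-1*(-150)) = (-14 - 72)*(-1*(-150)) = -86*150 = -12900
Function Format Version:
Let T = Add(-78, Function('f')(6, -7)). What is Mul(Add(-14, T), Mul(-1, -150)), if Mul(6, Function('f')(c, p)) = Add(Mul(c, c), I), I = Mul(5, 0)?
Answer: -12900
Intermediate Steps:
I = 0
Function('f')(c, p) = Mul(Rational(1, 6), Pow(c, 2)) (Function('f')(c, p) = Mul(Rational(1, 6), Add(Mul(c, c), 0)) = Mul(Rational(1, 6), Add(Pow(c, 2), 0)) = Mul(Rational(1, 6), Pow(c, 2)))
T = -72 (T = Add(-78, Mul(Rational(1, 6), Pow(6, 2))) = Add(-78, Mul(Rational(1, 6), 36)) = Add(-78, 6) = -72)
Mul(Add(-14, T), Mul(-1, -150)) = Mul(Add(-14, -72), Mul(-1, -150)) = Mul(-86, 150) = -12900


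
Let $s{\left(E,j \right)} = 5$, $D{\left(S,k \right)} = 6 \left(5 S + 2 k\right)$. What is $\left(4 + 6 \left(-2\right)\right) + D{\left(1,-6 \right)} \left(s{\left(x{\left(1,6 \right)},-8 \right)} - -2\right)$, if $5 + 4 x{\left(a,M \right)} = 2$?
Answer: $-302$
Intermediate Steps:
$x{\left(a,M \right)} = - \frac{3}{4}$ ($x{\left(a,M \right)} = - \frac{5}{4} + \frac{1}{4} \cdot 2 = - \frac{5}{4} + \frac{1}{2} = - \frac{3}{4}$)
$D{\left(S,k \right)} = 12 k + 30 S$ ($D{\left(S,k \right)} = 6 \left(2 k + 5 S\right) = 12 k + 30 S$)
$\left(4 + 6 \left(-2\right)\right) + D{\left(1,-6 \right)} \left(s{\left(x{\left(1,6 \right)},-8 \right)} - -2\right) = \left(4 + 6 \left(-2\right)\right) + \left(12 \left(-6\right) + 30 \cdot 1\right) \left(5 - -2\right) = \left(4 - 12\right) + \left(-72 + 30\right) \left(5 + 2\right) = -8 - 294 = -302$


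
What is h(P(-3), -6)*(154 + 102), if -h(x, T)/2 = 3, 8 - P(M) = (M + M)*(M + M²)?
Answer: -1536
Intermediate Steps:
P(M) = 8 - 2*M*(M + M²) (P(M) = 8 - (M + M)*(M + M²) = 8 - 2*M*(M + M²))
h(x, T) = -6 (h(x, T) = -2*3 = -6)
h(P(-3), -6)*(154 + 102) = -6*(154 + 102) = -6*256 = -1536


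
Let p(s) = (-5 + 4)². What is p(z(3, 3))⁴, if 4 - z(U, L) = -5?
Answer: 1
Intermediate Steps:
z(U, L) = 9 (z(U, L) = 4 - 1*(-5) = 4 + 5 = 9)
p(s) = 1 (p(s) = (-1)² = 1)
p(z(3, 3))⁴ = 1⁴ = 1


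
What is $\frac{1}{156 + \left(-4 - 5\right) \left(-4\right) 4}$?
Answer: $\frac{1}{300} \approx 0.0033333$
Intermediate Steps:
$\frac{1}{156 + \left(-4 - 5\right) \left(-4\right) 4} = \frac{1}{156 + \left(-9\right) \left(-4\right) 4} = \frac{1}{156 + 36 \cdot 4} = \frac{1}{156 + 144} = \frac{1}{300}$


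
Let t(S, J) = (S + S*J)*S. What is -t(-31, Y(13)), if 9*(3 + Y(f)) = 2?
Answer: 15376/9 ≈ 1708.4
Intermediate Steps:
Y(f) = -25/9 (Y(f) = -3 + (1/9)*2 = -3 + 2/9 = -25/9)
t(S, J) = S*(S + J*S) (t(S, J) = (S + J*S)*S = S*(S + J*S))
-t(-31, Y(13)) = -(-31)**2*(1 - 25/9) = -961*(-16)/9 = -1*(-15376/9) = 15376/9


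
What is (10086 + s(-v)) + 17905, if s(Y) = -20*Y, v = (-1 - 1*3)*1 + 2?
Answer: 27951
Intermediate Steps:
v = -2 (v = (-1 - 3)*1 + 2 = -4*1 + 2 = -4 + 2 = -2)
(10086 + s(-v)) + 17905 = (10086 - (-20)*(-2)) + 17905 = (10086 - 20*2) + 17905 = (10086 - 40) + 17905 = 10046 + 17905 = 27951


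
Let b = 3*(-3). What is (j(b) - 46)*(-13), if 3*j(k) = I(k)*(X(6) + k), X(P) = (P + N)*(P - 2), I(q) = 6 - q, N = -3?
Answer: 403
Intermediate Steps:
b = -9
X(P) = (-3 + P)*(-2 + P) (X(P) = (P - 3)*(P - 2) = (-3 + P)*(-2 + P))
j(k) = (6 - k)*(12 + k)/3 (j(k) = ((6 - k)*((6 + 6² - 5*6) + k))/3 = ((6 - k)*((6 + 36 - 30) + k))/3 = ((6 - k)*(12 + k))/3 = (6 - k)*(12 + k)/3)
(j(b) - 46)*(-13) = (-(-6 - 9)*(12 - 9)/3 - 46)*(-13) = (-⅓*(-15)*3 - 46)*(-13) = (15 - 46)*(-13) = -31*(-13) = 403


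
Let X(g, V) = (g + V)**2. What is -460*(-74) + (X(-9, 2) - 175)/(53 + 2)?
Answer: 1872074/55 ≈ 34038.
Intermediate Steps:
X(g, V) = (V + g)**2
-460*(-74) + (X(-9, 2) - 175)/(53 + 2) = -460*(-74) + ((2 - 9)**2 - 175)/(53 + 2) = 34040 + ((-7)**2 - 175)/55 = 34040 + (49 - 175)*(1/55) = 34040 - 126*1/55 = 34040 - 126/55 = 1872074/55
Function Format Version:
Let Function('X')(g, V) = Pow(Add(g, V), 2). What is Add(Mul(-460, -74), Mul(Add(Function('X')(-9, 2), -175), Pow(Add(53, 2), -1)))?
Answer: Rational(1872074, 55) ≈ 34038.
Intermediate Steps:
Function('X')(g, V) = Pow(Add(V, g), 2)
Add(Mul(-460, -74), Mul(Add(Function('X')(-9, 2), -175), Pow(Add(53, 2), -1))) = Add(Mul(-460, -74), Mul(Add(Pow(Add(2, -9), 2), -175), Pow(Add(53, 2), -1))) = Add(34040, Mul(Add(Pow(-7, 2), -175), Pow(55, -1))) = Add(34040, Mul(Add(49, -175), Rational(1, 55))) = Add(34040, Mul(-126, Rational(1, 55))) = Add(34040, Rational(-126, 55)) = Rational(1872074, 55)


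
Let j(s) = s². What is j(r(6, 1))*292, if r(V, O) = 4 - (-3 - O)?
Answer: 18688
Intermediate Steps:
r(V, O) = 7 + O (r(V, O) = 4 + (3 + O) = 7 + O)
j(r(6, 1))*292 = (7 + 1)²*292 = 8²*292 = 64*292 = 18688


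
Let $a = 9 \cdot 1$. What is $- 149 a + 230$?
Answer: $-1111$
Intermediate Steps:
$a = 9$
$- 149 a + 230 = \left(-149\right) 9 + 230 = -1341 + 230 = -1111$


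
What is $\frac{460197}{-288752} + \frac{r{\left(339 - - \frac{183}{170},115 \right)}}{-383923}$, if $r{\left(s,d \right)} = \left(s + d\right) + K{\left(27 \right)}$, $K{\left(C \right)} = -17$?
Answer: $- \frac{15028570204483}{9422975398160} \approx -1.5949$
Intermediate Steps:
$r{\left(s,d \right)} = -17 + d + s$ ($r{\left(s,d \right)} = \left(s + d\right) - 17 = \left(d + s\right) - 17 = -17 + d + s$)
$\frac{460197}{-288752} + \frac{r{\left(339 - - \frac{183}{170},115 \right)}}{-383923} = \frac{460197}{-288752} + \frac{-17 + 115 + \left(339 - - \frac{183}{170}\right)}{-383923} = 460197 \left(- \frac{1}{288752}\right) + \left(-17 + 115 + \left(339 - \left(-183\right) \frac{1}{170}\right)\right) \left(- \frac{1}{383923}\right) = - \frac{460197}{288752} + \left(-17 + 115 + \left(339 - - \frac{183}{170}\right)\right) \left(- \frac{1}{383923}\right) = - \frac{460197}{288752} + \left(-17 + 115 + \left(339 + \frac{183}{170}\right)\right) \left(- \frac{1}{383923}\right) = - \frac{460197}{288752} + \left(-17 + 115 + \frac{57813}{170}\right) \left(- \frac{1}{383923}\right) = - \frac{460197}{288752} + \frac{74473}{170} \left(- \frac{1}{383923}\right) = - \frac{460197}{288752} - \frac{74473}{65266910} = - \frac{15028570204483}{9422975398160}$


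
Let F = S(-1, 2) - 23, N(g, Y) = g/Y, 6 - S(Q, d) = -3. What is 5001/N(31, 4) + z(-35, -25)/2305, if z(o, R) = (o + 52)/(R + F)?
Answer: 1798259053/2786745 ≈ 645.29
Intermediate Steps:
S(Q, d) = 9 (S(Q, d) = 6 - 1*(-3) = 6 + 3 = 9)
F = -14 (F = 9 - 23 = -14)
z(o, R) = (52 + o)/(-14 + R) (z(o, R) = (o + 52)/(R - 14) = (52 + o)/(-14 + R))
5001/N(31, 4) + z(-35, -25)/2305 = 5001/((31/4)) + ((52 - 35)/(-14 - 25))/2305 = 5001/((31*(¼))) + (17/(-39))*(1/2305) = 5001/(31/4) - 1/39*17*(1/2305) = 5001*(4/31) - 17/39*1/2305 = 20004/31 - 17/89895 = 1798259053/2786745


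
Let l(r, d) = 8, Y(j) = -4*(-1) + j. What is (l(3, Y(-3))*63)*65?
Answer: 32760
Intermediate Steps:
Y(j) = 4 + j
(l(3, Y(-3))*63)*65 = (8*63)*65 = 504*65 = 32760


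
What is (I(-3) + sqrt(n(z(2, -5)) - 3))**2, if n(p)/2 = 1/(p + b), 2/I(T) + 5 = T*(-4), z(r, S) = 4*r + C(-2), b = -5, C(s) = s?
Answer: -45/49 + 4*I/7 ≈ -0.91837 + 0.57143*I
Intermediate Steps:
z(r, S) = -2 + 4*r (z(r, S) = 4*r - 2 = -2 + 4*r)
I(T) = 2/(-5 - 4*T) (I(T) = 2/(-5 + T*(-4)) = 2/(-5 - 4*T))
n(p) = 2/(-5 + p) (n(p) = 2/(p - 5) = 2/(-5 + p))
(I(-3) + sqrt(n(z(2, -5)) - 3))**2 = (-2/(5 + 4*(-3)) + sqrt(2/(-5 + (-2 + 4*2)) - 3))**2 = (-2/(5 - 12) + sqrt(2/(-5 + (-2 + 8)) - 3))**2 = (-2/(-7) + sqrt(2/(-5 + 6) - 3))**2 = (-2*(-1/7) + sqrt(2/1 - 3))**2 = (2/7 + sqrt(2*1 - 3))**2 = (2/7 + sqrt(2 - 3))**2 = (2/7 + sqrt(-1))**2 = (2/7 + I)**2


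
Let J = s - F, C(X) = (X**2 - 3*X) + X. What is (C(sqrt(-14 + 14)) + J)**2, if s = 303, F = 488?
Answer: 34225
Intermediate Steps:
C(X) = X**2 - 2*X
J = -185 (J = 303 - 1*488 = 303 - 488 = -185)
(C(sqrt(-14 + 14)) + J)**2 = (sqrt(-14 + 14)*(-2 + sqrt(-14 + 14)) - 185)**2 = (sqrt(0)*(-2 + sqrt(0)) - 185)**2 = (0*(-2 + 0) - 185)**2 = (0*(-2) - 185)**2 = (0 - 185)**2 = (-185)**2 = 34225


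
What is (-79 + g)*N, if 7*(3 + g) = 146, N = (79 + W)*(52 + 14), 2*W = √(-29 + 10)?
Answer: -2231592/7 - 14124*I*√19/7 ≈ -3.188e+5 - 8795.0*I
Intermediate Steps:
W = I*√19/2 (W = √(-29 + 10)/2 = √(-19)/2 = (I*√19)/2 = I*√19/2 ≈ 2.1795*I)
N = 5214 + 33*I*√19 (N = (79 + I*√19/2)*(52 + 14) = (79 + I*√19/2)*66 = 5214 + 33*I*√19 ≈ 5214.0 + 143.84*I)
g = 125/7 (g = -3 + (⅐)*146 = -3 + 146/7 = 125/7 ≈ 17.857)
(-79 + g)*N = (-79 + 125/7)*(5214 + 33*I*√19) = -428*(5214 + 33*I*√19)/7 = -2231592/7 - 14124*I*√19/7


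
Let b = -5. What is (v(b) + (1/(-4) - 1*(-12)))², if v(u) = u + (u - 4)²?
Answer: 123201/16 ≈ 7700.1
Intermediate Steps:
v(u) = u + (-4 + u)²
(v(b) + (1/(-4) - 1*(-12)))² = ((-5 + (-4 - 5)²) + (1/(-4) - 1*(-12)))² = ((-5 + (-9)²) + (-¼ + 12))² = ((-5 + 81) + 47/4)² = (76 + 47/4)² = (351/4)² = 123201/16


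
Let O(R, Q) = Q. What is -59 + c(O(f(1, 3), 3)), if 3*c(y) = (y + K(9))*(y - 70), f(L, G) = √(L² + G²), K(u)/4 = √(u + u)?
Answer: -126 - 268*√2 ≈ -505.01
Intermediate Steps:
K(u) = 4*√2*√u (K(u) = 4*√(u + u) = 4*√(2*u) = 4*(√2*√u) = 4*√2*√u)
f(L, G) = √(G² + L²)
c(y) = (-70 + y)*(y + 12*√2)/3 (c(y) = ((y + 4*√2*√9)*(y - 70))/3 = ((y + 4*√2*3)*(-70 + y))/3 = ((y + 12*√2)*(-70 + y))/3 = ((-70 + y)*(y + 12*√2))/3 = (-70 + y)*(y + 12*√2)/3)
-59 + c(O(f(1, 3), 3)) = -59 + (-280*√2 - 70/3*3 + (⅓)*3² + 4*3*√2) = -59 + (-280*√2 - 70 + (⅓)*9 + 12*√2) = -59 + (-280*√2 - 70 + 3 + 12*√2) = -59 + (-67 - 268*√2) = -126 - 268*√2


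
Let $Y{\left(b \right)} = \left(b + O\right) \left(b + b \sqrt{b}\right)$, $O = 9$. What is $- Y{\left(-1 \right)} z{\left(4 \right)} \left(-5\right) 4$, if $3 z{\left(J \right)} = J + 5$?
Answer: $-480 - 480 i \approx -480.0 - 480.0 i$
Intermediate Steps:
$z{\left(J \right)} = \frac{5}{3} + \frac{J}{3}$ ($z{\left(J \right)} = \frac{J + 5}{3} = \frac{5 + J}{3} = \frac{5}{3} + \frac{J}{3}$)
$Y{\left(b \right)} = \left(9 + b\right) \left(b + b^{\frac{3}{2}}\right)$ ($Y{\left(b \right)} = \left(b + 9\right) \left(b + b \sqrt{b}\right) = \left(9 + b\right) \left(b + b^{\frac{3}{2}}\right)$)
$- Y{\left(-1 \right)} z{\left(4 \right)} \left(-5\right) 4 = - \left(\left(-1\right)^{2} + \left(-1\right)^{\frac{5}{2}} + 9 \left(-1\right) + 9 \left(-1\right)^{\frac{3}{2}}\right) \left(\frac{5}{3} + \frac{1}{3} \cdot 4\right) \left(-5\right) 4 = - \left(1 + i - 9 + 9 \left(- i\right)\right) \left(\frac{5}{3} + \frac{4}{3}\right) \left(-5\right) 4 = - \left(1 + i - 9 - 9 i\right) 3 \left(-5\right) 4 = - \left(-8 - 8 i\right) \left(\left(-15\right) 4\right) = - \left(-8 - 8 i\right) \left(-60\right) = - (480 + 480 i) = -480 - 480 i$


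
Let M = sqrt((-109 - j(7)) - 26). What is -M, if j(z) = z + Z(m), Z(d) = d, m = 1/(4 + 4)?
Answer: -I*sqrt(2274)/4 ≈ -11.922*I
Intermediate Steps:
m = 1/8 ≈ 0.12500
j(z) = 1/8 + z (j(z) = z + 1/8 = 1/8 + z)
M = I*sqrt(2274)/4 (M = sqrt((-109 - (1/8 + 7)) - 26) = sqrt((-109 - 1*57/8) - 26) = sqrt((-109 - 57/8) - 26) = sqrt(-929/8 - 26) = sqrt(-1137/8) = I*sqrt(2274)/4 ≈ 11.922*I)
-M = -I*sqrt(2274)/4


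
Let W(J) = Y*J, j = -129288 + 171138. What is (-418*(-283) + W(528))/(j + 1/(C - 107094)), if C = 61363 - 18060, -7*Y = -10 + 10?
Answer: 36105706/12773461 ≈ 2.8266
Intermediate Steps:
Y = 0 (Y = -(-10 + 10)/7 = -⅐*0 = 0)
j = 41850
C = 43303
W(J) = 0 (W(J) = 0*J = 0)
(-418*(-283) + W(528))/(j + 1/(C - 107094)) = (-418*(-283) + 0)/(41850 + 1/(43303 - 107094)) = (118294 + 0)/(41850 + 1/(-63791)) = 118294/(41850 - 1/63791) = 118294/(2669653349/63791) = 118294*(63791/2669653349) = 36105706/12773461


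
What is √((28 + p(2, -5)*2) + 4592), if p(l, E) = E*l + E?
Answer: 3*√510 ≈ 67.750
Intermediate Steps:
p(l, E) = E + E*l
√((28 + p(2, -5)*2) + 4592) = √((28 - 5*(1 + 2)*2) + 4592) = √((28 - 5*3*2) + 4592) = √((28 - 15*2) + 4592) = √((28 - 30) + 4592) = √(-2 + 4592) = √4590 = 3*√510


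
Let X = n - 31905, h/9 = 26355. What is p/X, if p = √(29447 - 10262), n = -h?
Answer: -√19185/269100 ≈ -0.00051472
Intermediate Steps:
h = 237195 (h = 9*26355 = 237195)
n = -237195 (n = -1*237195 = -237195)
p = √19185 ≈ 138.51
X = -269100 (X = -237195 - 31905 = -269100)
p/X = √19185/(-269100) = √19185*(-1/269100) = -√19185/269100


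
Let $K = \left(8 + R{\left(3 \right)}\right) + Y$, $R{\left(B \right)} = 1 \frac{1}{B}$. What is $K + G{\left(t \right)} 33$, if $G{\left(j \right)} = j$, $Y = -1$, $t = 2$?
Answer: $\frac{220}{3} \approx 73.333$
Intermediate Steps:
$R{\left(B \right)} = \frac{1}{B}$
$K = \frac{22}{3}$ ($K = \left(8 + \frac{1}{3}\right) - 1 = \frac{25}{3} - 1 = \frac{22}{3} \approx 7.3333$)
$K + G{\left(t \right)} 33 = \frac{22}{3} + 2 \cdot 33 = \frac{22}{3} + 66 = \frac{220}{3}$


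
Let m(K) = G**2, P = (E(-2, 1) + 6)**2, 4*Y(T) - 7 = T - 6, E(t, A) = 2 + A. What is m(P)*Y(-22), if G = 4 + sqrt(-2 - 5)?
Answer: -189/4 - 42*I*sqrt(7) ≈ -47.25 - 111.12*I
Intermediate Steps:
Y(T) = 1/4 + T/4 (Y(T) = 7/4 + (T - 6)/4 = 7/4 + (-6 + T)/4 = 7/4 + (-3/2 + T/4) = 1/4 + T/4)
G = 4 + I*sqrt(7) (G = 4 + sqrt(-7) = 4 + I*sqrt(7) ≈ 4.0 + 2.6458*I)
P = 81 (P = ((2 + 1) + 6)**2 = (3 + 6)**2 = 9**2 = 81)
m(K) = (4 + I*sqrt(7))**2
m(P)*Y(-22) = (4 + I*sqrt(7))**2*(1/4 + (1/4)*(-22)) = (4 + I*sqrt(7))**2*(1/4 - 11/2) = (4 + I*sqrt(7))**2*(-21/4) = -21*(4 + I*sqrt(7))**2/4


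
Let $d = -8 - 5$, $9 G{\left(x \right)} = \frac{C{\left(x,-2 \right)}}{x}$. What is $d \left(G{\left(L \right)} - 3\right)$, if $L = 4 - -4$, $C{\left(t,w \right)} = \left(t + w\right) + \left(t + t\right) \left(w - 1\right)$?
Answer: $\frac{559}{12} \approx 46.583$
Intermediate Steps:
$C{\left(t,w \right)} = t + w + 2 t \left(-1 + w\right)$ ($C{\left(t,w \right)} = \left(t + w\right) + 2 t \left(-1 + w\right) = t + w + 2 t \left(-1 + w\right)$)
$L = 8$ ($L = 4 + 4 = 8$)
$G{\left(x \right)} = \frac{-2 - 5 x}{9 x}$ ($G{\left(x \right)} = \frac{\left(-2 - x + 2 x \left(-2\right)\right) \frac{1}{x}}{9} = \frac{\left(-2 - x - 4 x\right) \frac{1}{x}}{9} = \frac{\left(-2 - 5 x\right) \frac{1}{x}}{9} = \frac{\frac{1}{x} \left(-2 - 5 x\right)}{9} = \frac{-2 - 5 x}{9 x}$)
$d = -13$ ($d = -8 - 5 = -13$)
$d \left(G{\left(L \right)} - 3\right) = - 13 \left(\frac{-2 - 40}{9 \cdot 8} - 3\right) = - 13 \left(\frac{1}{9} \cdot \frac{1}{8} \left(-2 - 40\right) - 3\right) = - 13 \left(\frac{1}{9} \cdot \frac{1}{8} \left(-42\right) - 3\right) = - 13 \left(- \frac{7}{12} - 3\right) = \left(-13\right) \left(- \frac{43}{12}\right) = \frac{559}{12}$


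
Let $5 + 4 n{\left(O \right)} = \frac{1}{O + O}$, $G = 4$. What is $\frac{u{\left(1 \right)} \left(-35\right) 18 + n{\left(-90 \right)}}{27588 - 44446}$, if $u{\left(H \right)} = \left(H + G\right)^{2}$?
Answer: $\frac{11340901}{12137760} \approx 0.93435$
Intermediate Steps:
$u{\left(H \right)} = \left(4 + H\right)^{2}$ ($u{\left(H \right)} = \left(H + 4\right)^{2} = \left(4 + H\right)^{2}$)
$n{\left(O \right)} = - \frac{5}{4} + \frac{1}{8 O}$ ($n{\left(O \right)} = - \frac{5}{4} + \frac{1}{4 \left(O + O\right)} = - \frac{5}{4} + \frac{1}{4 \cdot 2 O} = - \frac{5}{4} + \frac{\frac{1}{2} \frac{1}{O}}{4} = - \frac{5}{4} + \frac{1}{8 O}$)
$\frac{u{\left(1 \right)} \left(-35\right) 18 + n{\left(-90 \right)}}{27588 - 44446} = \frac{\left(4 + 1\right)^{2} \left(-35\right) 18 + \frac{1 - -900}{8 \left(-90\right)}}{27588 - 44446} = \frac{5^{2} \left(-35\right) 18 + \frac{1}{8} \left(- \frac{1}{90}\right) \left(1 + 900\right)}{-16858} = \left(25 \left(-35\right) 18 + \frac{1}{8} \left(- \frac{1}{90}\right) 901\right) \left(- \frac{1}{16858}\right) = \left(\left(-875\right) 18 - \frac{901}{720}\right) \left(- \frac{1}{16858}\right) = \left(-15750 - \frac{901}{720}\right) \left(- \frac{1}{16858}\right) = \left(- \frac{11340901}{720}\right) \left(- \frac{1}{16858}\right) = \frac{11340901}{12137760}$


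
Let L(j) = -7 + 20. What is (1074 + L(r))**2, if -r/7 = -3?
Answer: 1181569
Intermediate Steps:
r = 21 (r = -7*(-3) = 21)
L(j) = 13
(1074 + L(r))**2 = (1074 + 13)**2 = 1087**2 = 1181569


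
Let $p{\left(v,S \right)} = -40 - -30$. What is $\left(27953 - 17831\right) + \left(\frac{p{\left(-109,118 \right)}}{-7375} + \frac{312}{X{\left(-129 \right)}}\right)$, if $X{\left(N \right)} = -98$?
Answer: $\frac{731337548}{72275} \approx 10119.0$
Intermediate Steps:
$p{\left(v,S \right)} = -10$ ($p{\left(v,S \right)} = -40 + 30 = -10$)
$\left(27953 - 17831\right) + \left(\frac{p{\left(-109,118 \right)}}{-7375} + \frac{312}{X{\left(-129 \right)}}\right) = \left(27953 - 17831\right) + \left(- \frac{10}{-7375} + \frac{312}{-98}\right) = 10122 + \left(\left(-10\right) \left(- \frac{1}{7375}\right) + 312 \left(- \frac{1}{98}\right)\right) = 10122 + \left(\frac{2}{1475} - \frac{156}{49}\right) = 10122 - \frac{230002}{72275} = \frac{731337548}{72275}$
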